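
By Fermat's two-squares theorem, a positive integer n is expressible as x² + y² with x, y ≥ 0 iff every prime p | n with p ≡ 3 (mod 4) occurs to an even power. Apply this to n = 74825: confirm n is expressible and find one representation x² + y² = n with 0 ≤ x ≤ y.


Step 1: Factor n = 74825 = 5^2 · 41 · 73.
Step 2: Check the mod-4 condition on each prime factor: 5 ≡ 1 (mod 4), exponent 2; 41 ≡ 1 (mod 4), exponent 1; 73 ≡ 1 (mod 4), exponent 1.
All primes ≡ 3 (mod 4) appear to even exponent (or don't appear), so by the two-squares theorem n IS expressible as a sum of two squares.
Step 3: Build a representation. Group n = k² · m with k = 5 and m = 41 · 73 = 2993 (a product of primes ≡ 1 (mod 4)); a representation of m scales to one of n via (k·x)² + (k·y)² = k²(x² + y²). Each prime p ≡ 1 (mod 4) is itself a sum of two squares; find a² by testing p − a² for a perfect square:
  41: 41 − 1² = 40, 41 − 2² = 37, 41 − 3² = 32, 41 − 4² = 25 = 5² ⇒ 41 = 4² + 5².
  73: 73 − 1² = 72, 73 − 2² = 69, 73 − 3² = 64 = 8² ⇒ 73 = 3² + 8².
  Combine using the Brahmagupta–Fibonacci identity (a² + b²)(c² + d²) = (ac − bd)² + (ad + bc)² = (ac + bd)² + (ad − bc)²:
  41 · 73 = 2993: from (4² + 5²)(3² + 8²), take (4·3 − 5·8, 4·8 + 5·3) = (12 − 40, 32 + 15) = (-28, 47); dropping signs (only squares matter) gives (28, 47); check 28² + 47² = 784 + 2209 = 2993 ✓.
  Scale by k = 5: (5·28, 5·47) = (140, 235).
Step 4: Order so x ≤ y and verify: 140² + 235² = 19600 + 55225 = 74825 = n. ✓

n = 74825 = 140² + 235² (one valid representation with x ≤ y).


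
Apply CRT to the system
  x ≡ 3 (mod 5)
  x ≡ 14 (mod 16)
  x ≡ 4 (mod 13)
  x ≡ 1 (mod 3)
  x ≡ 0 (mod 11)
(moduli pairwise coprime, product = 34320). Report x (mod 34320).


Product of moduli M = 5 · 16 · 13 · 3 · 11 = 34320.
Merge one congruence at a time:
  Start: x ≡ 3 (mod 5).
  Combine with x ≡ 14 (mod 16); new modulus lcm = 80.
    Write x = 3 + 5·t and substitute into x ≡ 14 (mod 16): 5·t ≡ 14 − 3 = 11 (mod 16).
    The inverse of 5 mod 16 is 13 (since 5·13 = 65 = 4·16 + 1), so t ≡ 13·11 = 143 ≡ 15 (mod 16).
    Then x = 3 + 5·15 = 78, valid modulo lcm(5, 16) = 80: x ≡ 78 (mod 80).
  Combine with x ≡ 4 (mod 13); new modulus lcm = 1040.
    Write x = 78 + 80·t and substitute into x ≡ 4 (mod 13): 80·t ≡ 4 − 78 = -74 (mod 13).
    Reduce coefficients mod 13: 2·t ≡ 4 (mod 13).
    The inverse of 2 mod 13 is 7 (since 2·7 = 14 = 1·13 + 1), so t ≡ 7·4 = 28 ≡ 2 (mod 13).
    Then x = 78 + 80·2 = 238, valid modulo lcm(80, 13) = 1040: x ≡ 238 (mod 1040).
  Combine with x ≡ 1 (mod 3); new modulus lcm = 3120.
    Write x = 238 + 1040·t and substitute into x ≡ 1 (mod 3): 1040·t ≡ 1 − 238 = -237 (mod 3).
    Reduce coefficients mod 3: 2·t ≡ 0 (mod 3).
    The inverse of 2 mod 3 is 2 (since 2·2 = 4 = 1·3 + 1), so t ≡ 2·0 = 0 ≡ 0 (mod 3).
    Then x = 238 + 1040·0 = 238, valid modulo lcm(1040, 3) = 3120: x ≡ 238 (mod 3120).
  Combine with x ≡ 0 (mod 11); new modulus lcm = 34320.
    Write x = 238 + 3120·t and substitute into x ≡ 0 (mod 11): 3120·t ≡ 0 − 238 = -238 (mod 11).
    Reduce coefficients mod 11: 7·t ≡ 4 (mod 11).
    The inverse of 7 mod 11 is 8 (since 7·8 = 56 = 5·11 + 1), so t ≡ 8·4 = 32 ≡ 10 (mod 11).
    Then x = 238 + 3120·10 = 31438, valid modulo lcm(3120, 11) = 34320: x ≡ 31438 (mod 34320).
Verify against each original: 31438 mod 5 = 3, 31438 mod 16 = 14, 31438 mod 13 = 4, 31438 mod 3 = 1, 31438 mod 11 = 0.

x ≡ 31438 (mod 34320).


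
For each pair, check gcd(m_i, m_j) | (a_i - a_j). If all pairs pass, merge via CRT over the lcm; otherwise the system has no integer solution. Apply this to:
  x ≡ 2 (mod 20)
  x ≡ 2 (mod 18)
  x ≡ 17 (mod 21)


Moduli 20, 18, 21 are not pairwise coprime, so CRT works modulo lcm(m_i) when all pairwise compatibility conditions hold.
Pairwise compatibility: gcd(m_i, m_j) must divide a_i - a_j for every pair.
Merge one congruence at a time:
  Start: x ≡ 2 (mod 20).
  Combine with x ≡ 2 (mod 18): gcd(20, 18) = 2; 2 - 2 = 0, which IS divisible by 2, so compatible.
    Write x = 2 + 20·t and substitute into x ≡ 2 (mod 18): 20·t ≡ 2 − 2 = 0 (mod 18).
    Divide the congruence (and modulus) by g = 2: 10·t ≡ 0 (mod 9).
    Reduce coefficients mod 9: 1·t ≡ 0 (mod 9).
    So t ≡ 0 (mod 9).
    Then x = 2 + 20·0 = 2, valid modulo lcm(20, 18) = 180: x ≡ 2 (mod 180).
  Combine with x ≡ 17 (mod 21): gcd(180, 21) = 3; 17 - 2 = 15, which IS divisible by 3, so compatible.
    Write x = 2 + 180·t and substitute into x ≡ 17 (mod 21): 180·t ≡ 17 − 2 = 15 (mod 21).
    Divide the congruence (and modulus) by g = 3: 60·t ≡ 5 (mod 7).
    Reduce coefficients mod 7: 4·t ≡ 5 (mod 7).
    The inverse of 4 mod 7 is 2 (since 4·2 = 8 = 1·7 + 1), so t ≡ 2·5 = 10 ≡ 3 (mod 7).
    Then x = 2 + 180·3 = 542, valid modulo lcm(180, 21) = 1260: x ≡ 542 (mod 1260).
Verify: 542 mod 20 = 2, 542 mod 18 = 2, 542 mod 21 = 17.

x ≡ 542 (mod 1260).


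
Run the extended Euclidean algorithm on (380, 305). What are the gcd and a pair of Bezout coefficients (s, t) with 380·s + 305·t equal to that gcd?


Euclidean algorithm on (380, 305) — divide until remainder is 0:
  380 = 1 · 305 + 75
  305 = 4 · 75 + 5
  75 = 15 · 5 + 0
gcd(380, 305) = 5.
Track Bezout coefficients alongside the remainders: start with r₀ = 380 = a·1 + b·0 (s = 1, t = 0) and r₁ = 305 = a·0 + b·1 (s = 0, t = 1); each new remainder r_{k+1} = r_{k-1} − q_k·r_k inherits s_{k+1} = s_{k-1} − q_k·s_k, t_{k+1} = t_{k-1} − q_k·t_k, so r_k = a·s_k + b·t_k at every step:
  q = 1: r = 75, s = 1 − 1·0 = 1, t = 0 − 1·1 = -1  (check: 380·1 + 305·(-1) = 75)
  q = 4: r = 5, s = 0 − 4·1 = -4, t = 1 − 4·(-1) = 5  (check: 380·(-4) + 305·5 = 5)
The row with r = 5 (the gcd) gives the Bezout coefficients s = -4, t = 5.
Result: 380 · (-4) + 305 · (5) = 5.

gcd(380, 305) = 5; s = -4, t = 5 (check: 380·(-4) + 305·5 = 5).


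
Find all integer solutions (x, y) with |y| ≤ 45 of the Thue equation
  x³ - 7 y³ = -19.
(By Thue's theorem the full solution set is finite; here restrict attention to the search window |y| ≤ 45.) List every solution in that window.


The equation is x³ - 7y³ = -19. For fixed y, x³ = 7·y³ − 19, so a solution requires the RHS to be a perfect cube.
Strategy: iterate y from -45 to 45, compute RHS = 7·y³ − 19, and check whether it is a (positive or negative) perfect cube.
Check small values of y:
  y = 0: RHS = -19 is not a perfect cube.
  y = 1: RHS = -12 is not a perfect cube.
  y = -1: RHS = -26 is not a perfect cube.
  y = 2: RHS = 37 is not a perfect cube.
  y = -2: RHS = -75 is not a perfect cube.
  y = 3: RHS = 170 is not a perfect cube.
  y = -3: RHS = -208 is not a perfect cube.
Continuing the search up to |y| = 45 finds no solutions either.
No (x, y) in the scanned range satisfies the equation.

No integer solutions with |y| ≤ 45.


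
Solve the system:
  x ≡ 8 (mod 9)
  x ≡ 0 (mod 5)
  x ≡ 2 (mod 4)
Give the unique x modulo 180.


Moduli 9, 5, 4 are pairwise coprime; by CRT there is a unique solution modulo M = 9 · 5 · 4 = 180.
Solve pairwise, accumulating the modulus:
  Start with x ≡ 8 (mod 9).
  Combine with x ≡ 0 (mod 5): since gcd(9, 5) = 1, we get a unique residue mod 45.
    Write x = 8 + 9·t and substitute into x ≡ 0 (mod 5): 9·t ≡ 0 − 8 = -8 (mod 5).
    Reduce coefficients mod 5: 4·t ≡ 2 (mod 5).
    The inverse of 4 mod 5 is 4 (since 4·4 = 16 = 3·5 + 1), so t ≡ 4·2 = 8 ≡ 3 (mod 5).
    Then x = 8 + 9·3 = 35, valid modulo lcm(9, 5) = 45: x ≡ 35 (mod 45).
  Combine with x ≡ 2 (mod 4): since gcd(45, 4) = 1, we get a unique residue mod 180.
    Write x = 35 + 45·t and substitute into x ≡ 2 (mod 4): 45·t ≡ 2 − 35 = -33 (mod 4).
    Reduce coefficients mod 4: 1·t ≡ 3 (mod 4).
    So t ≡ 3 (mod 4).
    Then x = 35 + 45·3 = 170, valid modulo lcm(45, 4) = 180: x ≡ 170 (mod 180).
Verify: 170 mod 9 = 8 ✓, 170 mod 5 = 0 ✓, 170 mod 4 = 2 ✓.

x ≡ 170 (mod 180).


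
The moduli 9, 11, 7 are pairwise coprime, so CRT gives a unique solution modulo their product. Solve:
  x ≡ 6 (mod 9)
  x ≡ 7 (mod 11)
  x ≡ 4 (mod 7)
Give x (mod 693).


Moduli 9, 11, 7 are pairwise coprime; by CRT there is a unique solution modulo M = 9 · 11 · 7 = 693.
Solve pairwise, accumulating the modulus:
  Start with x ≡ 6 (mod 9).
  Combine with x ≡ 7 (mod 11): since gcd(9, 11) = 1, we get a unique residue mod 99.
    Write x = 6 + 9·t and substitute into x ≡ 7 (mod 11): 9·t ≡ 7 − 6 = 1 (mod 11).
    The inverse of 9 mod 11 is 5 (since 9·5 = 45 = 4·11 + 1), so t ≡ 5·1 = 5 ≡ 5 (mod 11).
    Then x = 6 + 9·5 = 51, valid modulo lcm(9, 11) = 99: x ≡ 51 (mod 99).
  Combine with x ≡ 4 (mod 7): since gcd(99, 7) = 1, we get a unique residue mod 693.
    Write x = 51 + 99·t and substitute into x ≡ 4 (mod 7): 99·t ≡ 4 − 51 = -47 (mod 7).
    Reduce coefficients mod 7: 1·t ≡ 2 (mod 7).
    So t ≡ 2 (mod 7).
    Then x = 51 + 99·2 = 249, valid modulo lcm(99, 7) = 693: x ≡ 249 (mod 693).
Verify: 249 mod 9 = 6 ✓, 249 mod 11 = 7 ✓, 249 mod 7 = 4 ✓.

x ≡ 249 (mod 693).


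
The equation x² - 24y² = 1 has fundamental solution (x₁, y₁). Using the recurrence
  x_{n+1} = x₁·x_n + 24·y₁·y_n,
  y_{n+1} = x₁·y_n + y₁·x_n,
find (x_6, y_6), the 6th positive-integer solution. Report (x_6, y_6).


Step 1: Find the fundamental solution (x₁, y₁) of x² - 24y² = 1.
  Expand √24 as a continued fraction. a₀ = ⌊√24⌋ = 4; iterate m_{k+1} = d_k·a_k − m_k, d_{k+1} = (24 − m_{k+1}²)/d_k, a_{k+1} = ⌊(a₀ + m_{k+1})/d_{k+1}⌋ (starting m₀ = 0, d₀ = 1), with convergents p_k = a_k·p_{k-1} + p_{k-2}, q_k = a_k·q_{k-1} + q_{k-2} (p₋₁ = 1, q₋₁ = 0):
  k = 0: a₀ = 4; p₀/q₀ = 4/1; p₀² − 24·q₀² = 16 − 24 = -8.
  k = 1: m = 4, d = 8, a = ⌊(4 + 4)/8⌋ = 1; p/q = (1·4 + 1)/(1·1 + 0) = 5/1; p² − 24·q² = 25 − 24 = 1.
  The first convergent with p² − 24·q² = 1 gives the fundamental solution (x₁, y₁) = (5, 1).
Step 2: Apply the recurrence (x_{n+1}, y_{n+1}) = (x₁x_n + 24y₁y_n, x₁y_n + y₁x_n) repeatedly.
  From (x_1, y_1) = (5, 1): x_2 = 5·5 + 24·1·1 = 49; y_2 = 5·1 + 1·5 = 10.
  From (x_2, y_2) = (49, 10): x_3 = 5·49 + 24·1·10 = 485; y_3 = 5·10 + 1·49 = 99.
  From (x_3, y_3) = (485, 99): x_4 = 5·485 + 24·1·99 = 4801; y_4 = 5·99 + 1·485 = 980.
  From (x_4, y_4) = (4801, 980): x_5 = 5·4801 + 24·1·980 = 47525; y_5 = 5·980 + 1·4801 = 9701.
  From (x_5, y_5) = (47525, 9701): x_6 = 5·47525 + 24·1·9701 = 470449; y_6 = 5·9701 + 1·47525 = 96030.
Step 3: Verify x_6² - 24·y_6² = 221322261601 - 221322261600 = 1 (should be 1). ✓

(x_1, y_1) = (5, 1); (x_6, y_6) = (470449, 96030).


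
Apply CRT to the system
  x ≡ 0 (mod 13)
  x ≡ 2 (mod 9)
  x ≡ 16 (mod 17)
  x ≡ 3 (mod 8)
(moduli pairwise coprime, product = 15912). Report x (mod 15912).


Product of moduli M = 13 · 9 · 17 · 8 = 15912.
Merge one congruence at a time:
  Start: x ≡ 0 (mod 13).
  Combine with x ≡ 2 (mod 9); new modulus lcm = 117.
    Write x = 0 + 13·t and substitute into x ≡ 2 (mod 9): 13·t ≡ 2 − 0 = 2 (mod 9).
    Reduce coefficients mod 9: 4·t ≡ 2 (mod 9).
    The inverse of 4 mod 9 is 7 (since 4·7 = 28 = 3·9 + 1), so t ≡ 7·2 = 14 ≡ 5 (mod 9).
    Then x = 0 + 13·5 = 65, valid modulo lcm(13, 9) = 117: x ≡ 65 (mod 117).
  Combine with x ≡ 16 (mod 17); new modulus lcm = 1989.
    Write x = 65 + 117·t and substitute into x ≡ 16 (mod 17): 117·t ≡ 16 − 65 = -49 (mod 17).
    Reduce coefficients mod 17: 15·t ≡ 2 (mod 17).
    The inverse of 15 mod 17 is 8 (since 15·8 = 120 = 7·17 + 1), so t ≡ 8·2 = 16 ≡ 16 (mod 17).
    Then x = 65 + 117·16 = 1937, valid modulo lcm(117, 17) = 1989: x ≡ 1937 (mod 1989).
  Combine with x ≡ 3 (mod 8); new modulus lcm = 15912.
    Write x = 1937 + 1989·t and substitute into x ≡ 3 (mod 8): 1989·t ≡ 3 − 1937 = -1934 (mod 8).
    Reduce coefficients mod 8: 5·t ≡ 2 (mod 8).
    The inverse of 5 mod 8 is 5 (since 5·5 = 25 = 3·8 + 1), so t ≡ 5·2 = 10 ≡ 2 (mod 8).
    Then x = 1937 + 1989·2 = 5915, valid modulo lcm(1989, 8) = 15912: x ≡ 5915 (mod 15912).
Verify against each original: 5915 mod 13 = 0, 5915 mod 9 = 2, 5915 mod 17 = 16, 5915 mod 8 = 3.

x ≡ 5915 (mod 15912).


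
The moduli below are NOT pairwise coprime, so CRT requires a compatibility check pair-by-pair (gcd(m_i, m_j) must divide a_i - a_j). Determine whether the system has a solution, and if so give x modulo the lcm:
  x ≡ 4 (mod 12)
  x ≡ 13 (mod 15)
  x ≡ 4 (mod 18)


Moduli 12, 15, 18 are not pairwise coprime, so CRT works modulo lcm(m_i) when all pairwise compatibility conditions hold.
Pairwise compatibility: gcd(m_i, m_j) must divide a_i - a_j for every pair.
Merge one congruence at a time:
  Start: x ≡ 4 (mod 12).
  Combine with x ≡ 13 (mod 15): gcd(12, 15) = 3; 13 - 4 = 9, which IS divisible by 3, so compatible.
    Write x = 4 + 12·t and substitute into x ≡ 13 (mod 15): 12·t ≡ 13 − 4 = 9 (mod 15).
    Divide the congruence (and modulus) by g = 3: 4·t ≡ 3 (mod 5).
    The inverse of 4 mod 5 is 4 (since 4·4 = 16 = 3·5 + 1), so t ≡ 4·3 = 12 ≡ 2 (mod 5).
    Then x = 4 + 12·2 = 28, valid modulo lcm(12, 15) = 60: x ≡ 28 (mod 60).
  Combine with x ≡ 4 (mod 18): gcd(60, 18) = 6; 4 - 28 = -24, which IS divisible by 6, so compatible.
    Write x = 28 + 60·t and substitute into x ≡ 4 (mod 18): 60·t ≡ 4 − 28 = -24 (mod 18).
    Divide the congruence (and modulus) by g = 6: 10·t ≡ -4 (mod 3).
    Reduce coefficients mod 3: 1·t ≡ 2 (mod 3).
    So t ≡ 2 (mod 3).
    Then x = 28 + 60·2 = 148, valid modulo lcm(60, 18) = 180: x ≡ 148 (mod 180).
Verify: 148 mod 12 = 4, 148 mod 15 = 13, 148 mod 18 = 4.

x ≡ 148 (mod 180).


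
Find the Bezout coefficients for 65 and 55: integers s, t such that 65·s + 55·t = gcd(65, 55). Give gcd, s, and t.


Euclidean algorithm on (65, 55) — divide until remainder is 0:
  65 = 1 · 55 + 10
  55 = 5 · 10 + 5
  10 = 2 · 5 + 0
gcd(65, 55) = 5.
Track Bezout coefficients alongside the remainders: start with r₀ = 65 = a·1 + b·0 (s = 1, t = 0) and r₁ = 55 = a·0 + b·1 (s = 0, t = 1); each new remainder r_{k+1} = r_{k-1} − q_k·r_k inherits s_{k+1} = s_{k-1} − q_k·s_k, t_{k+1} = t_{k-1} − q_k·t_k, so r_k = a·s_k + b·t_k at every step:
  q = 1: r = 10, s = 1 − 1·0 = 1, t = 0 − 1·1 = -1  (check: 65·1 + 55·(-1) = 10)
  q = 5: r = 5, s = 0 − 5·1 = -5, t = 1 − 5·(-1) = 6  (check: 65·(-5) + 55·6 = 5)
The row with r = 5 (the gcd) gives the Bezout coefficients s = -5, t = 6.
Result: 65 · (-5) + 55 · (6) = 5.

gcd(65, 55) = 5; s = -5, t = 6 (check: 65·(-5) + 55·6 = 5).


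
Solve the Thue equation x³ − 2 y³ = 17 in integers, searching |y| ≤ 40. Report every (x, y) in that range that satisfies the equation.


The equation is x³ - 2y³ = 17. For fixed y, x³ = 2·y³ + 17, so a solution requires the RHS to be a perfect cube.
Strategy: iterate y from -40 to 40, compute RHS = 2·y³ + 17, and check whether it is a (positive or negative) perfect cube.
Check small values of y:
  y = 0: RHS = 17 is not a perfect cube.
  y = 1: RHS = 19 is not a perfect cube.
  y = -1: RHS = 15 is not a perfect cube.
  y = 2: RHS = 33 is not a perfect cube.
  y = -2: RHS = 1 = (1)³ ⇒ x = 1 works.
  y = 3: RHS = 71 is not a perfect cube.
  y = -3: RHS = -37 is not a perfect cube.
Continuing the search up to |y| = 40 finds no further solutions beyond those listed.
Collected solutions: (1, -2).

Solutions (with |y| ≤ 40): (1, -2).


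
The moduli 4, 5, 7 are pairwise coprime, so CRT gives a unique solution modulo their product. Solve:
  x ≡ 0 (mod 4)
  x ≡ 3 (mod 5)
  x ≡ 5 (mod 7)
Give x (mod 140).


Moduli 4, 5, 7 are pairwise coprime; by CRT there is a unique solution modulo M = 4 · 5 · 7 = 140.
Solve pairwise, accumulating the modulus:
  Start with x ≡ 0 (mod 4).
  Combine with x ≡ 3 (mod 5): since gcd(4, 5) = 1, we get a unique residue mod 20.
    Write x = 0 + 4·t and substitute into x ≡ 3 (mod 5): 4·t ≡ 3 − 0 = 3 (mod 5).
    The inverse of 4 mod 5 is 4 (since 4·4 = 16 = 3·5 + 1), so t ≡ 4·3 = 12 ≡ 2 (mod 5).
    Then x = 0 + 4·2 = 8, valid modulo lcm(4, 5) = 20: x ≡ 8 (mod 20).
  Combine with x ≡ 5 (mod 7): since gcd(20, 7) = 1, we get a unique residue mod 140.
    Write x = 8 + 20·t and substitute into x ≡ 5 (mod 7): 20·t ≡ 5 − 8 = -3 (mod 7).
    Reduce coefficients mod 7: 6·t ≡ 4 (mod 7).
    The inverse of 6 mod 7 is 6 (since 6·6 = 36 = 5·7 + 1), so t ≡ 6·4 = 24 ≡ 3 (mod 7).
    Then x = 8 + 20·3 = 68, valid modulo lcm(20, 7) = 140: x ≡ 68 (mod 140).
Verify: 68 mod 4 = 0 ✓, 68 mod 5 = 3 ✓, 68 mod 7 = 5 ✓.

x ≡ 68 (mod 140).


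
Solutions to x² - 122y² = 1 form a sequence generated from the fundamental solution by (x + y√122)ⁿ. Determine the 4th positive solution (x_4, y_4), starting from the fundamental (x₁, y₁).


Step 1: Find the fundamental solution (x₁, y₁) of x² - 122y² = 1.
  Expand √122 as a continued fraction. a₀ = ⌊√122⌋ = 11; iterate m_{k+1} = d_k·a_k − m_k, d_{k+1} = (122 − m_{k+1}²)/d_k, a_{k+1} = ⌊(a₀ + m_{k+1})/d_{k+1}⌋ (starting m₀ = 0, d₀ = 1), with convergents p_k = a_k·p_{k-1} + p_{k-2}, q_k = a_k·q_{k-1} + q_{k-2} (p₋₁ = 1, q₋₁ = 0):
  k = 0: a₀ = 11; p₀/q₀ = 11/1; p₀² − 122·q₀² = 121 − 122 = -1.
  k = 1: m = 11, d = 1, a = ⌊(11 + 11)/1⌋ = 22; p/q = (22·11 + 1)/(22·1 + 0) = 243/22; p² − 122·q² = 59049 − 59048 = 1.
  The first convergent with p² − 122·q² = 1 gives the fundamental solution (x₁, y₁) = (243, 22).
Step 2: Apply the recurrence (x_{n+1}, y_{n+1}) = (x₁x_n + 122y₁y_n, x₁y_n + y₁x_n) repeatedly.
  From (x_1, y_1) = (243, 22): x_2 = 243·243 + 122·22·22 = 118097; y_2 = 243·22 + 22·243 = 10692.
  From (x_2, y_2) = (118097, 10692): x_3 = 243·118097 + 122·22·10692 = 57394899; y_3 = 243·10692 + 22·118097 = 5196290.
  From (x_3, y_3) = (57394899, 5196290): x_4 = 243·57394899 + 122·22·5196290 = 27893802817; y_4 = 243·5196290 + 22·57394899 = 2525386248.
Step 3: Verify x_4² - 122·y_4² = 778064235593677135489 - 778064235593677135488 = 1 (should be 1). ✓

(x_1, y_1) = (243, 22); (x_4, y_4) = (27893802817, 2525386248).


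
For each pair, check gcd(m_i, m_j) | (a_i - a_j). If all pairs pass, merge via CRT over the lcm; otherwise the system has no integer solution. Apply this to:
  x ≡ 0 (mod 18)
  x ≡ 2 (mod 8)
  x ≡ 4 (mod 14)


Moduli 18, 8, 14 are not pairwise coprime, so CRT works modulo lcm(m_i) when all pairwise compatibility conditions hold.
Pairwise compatibility: gcd(m_i, m_j) must divide a_i - a_j for every pair.
Merge one congruence at a time:
  Start: x ≡ 0 (mod 18).
  Combine with x ≡ 2 (mod 8): gcd(18, 8) = 2; 2 - 0 = 2, which IS divisible by 2, so compatible.
    Write x = 0 + 18·t and substitute into x ≡ 2 (mod 8): 18·t ≡ 2 − 0 = 2 (mod 8).
    Divide the congruence (and modulus) by g = 2: 9·t ≡ 1 (mod 4).
    Reduce coefficients mod 4: 1·t ≡ 1 (mod 4).
    So t ≡ 1 (mod 4).
    Then x = 0 + 18·1 = 18, valid modulo lcm(18, 8) = 72: x ≡ 18 (mod 72).
  Combine with x ≡ 4 (mod 14): gcd(72, 14) = 2; 4 - 18 = -14, which IS divisible by 2, so compatible.
    Write x = 18 + 72·t and substitute into x ≡ 4 (mod 14): 72·t ≡ 4 − 18 = -14 (mod 14).
    Divide the congruence (and modulus) by g = 2: 36·t ≡ -7 (mod 7).
    Reduce coefficients mod 7: 1·t ≡ 0 (mod 7).
    So t ≡ 0 (mod 7).
    Then x = 18 + 72·0 = 18, valid modulo lcm(72, 14) = 504: x ≡ 18 (mod 504).
Verify: 18 mod 18 = 0, 18 mod 8 = 2, 18 mod 14 = 4.

x ≡ 18 (mod 504).


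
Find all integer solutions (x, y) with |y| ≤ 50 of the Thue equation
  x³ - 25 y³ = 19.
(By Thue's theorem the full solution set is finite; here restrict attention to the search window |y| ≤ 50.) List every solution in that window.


The equation is x³ - 25y³ = 19. For fixed y, x³ = 25·y³ + 19, so a solution requires the RHS to be a perfect cube.
Strategy: iterate y from -50 to 50, compute RHS = 25·y³ + 19, and check whether it is a (positive or negative) perfect cube.
Check small values of y:
  y = 0: RHS = 19 is not a perfect cube.
  y = 1: RHS = 44 is not a perfect cube.
  y = -1: RHS = -6 is not a perfect cube.
  y = 2: RHS = 219 is not a perfect cube.
  y = -2: RHS = -181 is not a perfect cube.
  y = 3: RHS = 694 is not a perfect cube.
  y = -3: RHS = -656 is not a perfect cube.
Continuing the search up to |y| = 50 finds no solutions either.
No (x, y) in the scanned range satisfies the equation.

No integer solutions with |y| ≤ 50.


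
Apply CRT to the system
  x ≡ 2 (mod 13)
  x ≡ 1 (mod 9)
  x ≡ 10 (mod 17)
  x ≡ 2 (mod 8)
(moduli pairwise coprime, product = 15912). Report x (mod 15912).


Product of moduli M = 13 · 9 · 17 · 8 = 15912.
Merge one congruence at a time:
  Start: x ≡ 2 (mod 13).
  Combine with x ≡ 1 (mod 9); new modulus lcm = 117.
    Write x = 2 + 13·t and substitute into x ≡ 1 (mod 9): 13·t ≡ 1 − 2 = -1 (mod 9).
    Reduce coefficients mod 9: 4·t ≡ 8 (mod 9).
    The inverse of 4 mod 9 is 7 (since 4·7 = 28 = 3·9 + 1), so t ≡ 7·8 = 56 ≡ 2 (mod 9).
    Then x = 2 + 13·2 = 28, valid modulo lcm(13, 9) = 117: x ≡ 28 (mod 117).
  Combine with x ≡ 10 (mod 17); new modulus lcm = 1989.
    Write x = 28 + 117·t and substitute into x ≡ 10 (mod 17): 117·t ≡ 10 − 28 = -18 (mod 17).
    Reduce coefficients mod 17: 15·t ≡ 16 (mod 17).
    The inverse of 15 mod 17 is 8 (since 15·8 = 120 = 7·17 + 1), so t ≡ 8·16 = 128 ≡ 9 (mod 17).
    Then x = 28 + 117·9 = 1081, valid modulo lcm(117, 17) = 1989: x ≡ 1081 (mod 1989).
  Combine with x ≡ 2 (mod 8); new modulus lcm = 15912.
    Write x = 1081 + 1989·t and substitute into x ≡ 2 (mod 8): 1989·t ≡ 2 − 1081 = -1079 (mod 8).
    Reduce coefficients mod 8: 5·t ≡ 1 (mod 8).
    The inverse of 5 mod 8 is 5 (since 5·5 = 25 = 3·8 + 1), so t ≡ 5·1 = 5 ≡ 5 (mod 8).
    Then x = 1081 + 1989·5 = 11026, valid modulo lcm(1989, 8) = 15912: x ≡ 11026 (mod 15912).
Verify against each original: 11026 mod 13 = 2, 11026 mod 9 = 1, 11026 mod 17 = 10, 11026 mod 8 = 2.

x ≡ 11026 (mod 15912).


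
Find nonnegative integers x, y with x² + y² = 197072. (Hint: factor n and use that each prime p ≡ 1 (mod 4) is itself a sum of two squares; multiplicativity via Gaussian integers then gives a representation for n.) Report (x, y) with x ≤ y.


Step 1: Factor n = 197072 = 2^4 · 109 · 113.
Step 2: Check the mod-4 condition on each prime factor: 2 = 2 (special); 109 ≡ 1 (mod 4), exponent 1; 113 ≡ 1 (mod 4), exponent 1.
All primes ≡ 3 (mod 4) appear to even exponent (or don't appear), so by the two-squares theorem n IS expressible as a sum of two squares.
Step 3: Build a representation. Group n = k² · m with k = 4 and m = 109 · 113 = 12317 (a product of primes ≡ 1 (mod 4)); a representation of m scales to one of n via (k·x)² + (k·y)² = k²(x² + y²). Each prime p ≡ 1 (mod 4) is itself a sum of two squares; find a² by testing p − a² for a perfect square:
  109: 109 − 1² = 108, 109 − 2² = 105, 109 − 3² = 100 = 10² ⇒ 109 = 3² + 10².
  113: 113 − 1² = 112, 113 − 2² = 109, 113 − 3² = 104, 113 − 4² = 97, 113 − 5² = 88, 113 − 6² = 77, 113 − 7² = 64 = 8² ⇒ 113 = 7² + 8².
  Combine using the Brahmagupta–Fibonacci identity (a² + b²)(c² + d²) = (ac − bd)² + (ad + bc)² = (ac + bd)² + (ad − bc)²:
  109 · 113 = 12317: from (3² + 10²)(7² + 8²), take (3·7 − 10·8, 3·8 + 10·7) = (21 − 80, 24 + 70) = (-59, 94); dropping signs (only squares matter) gives (59, 94); check 59² + 94² = 3481 + 8836 = 12317 ✓.
  Scale by k = 4: (4·59, 4·94) = (236, 376).
Step 4: Order so x ≤ y and verify: 236² + 376² = 55696 + 141376 = 197072 = n. ✓

n = 197072 = 236² + 376² (one valid representation with x ≤ y).


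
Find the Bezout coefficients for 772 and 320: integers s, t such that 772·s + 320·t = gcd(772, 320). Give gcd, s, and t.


Euclidean algorithm on (772, 320) — divide until remainder is 0:
  772 = 2 · 320 + 132
  320 = 2 · 132 + 56
  132 = 2 · 56 + 20
  56 = 2 · 20 + 16
  20 = 1 · 16 + 4
  16 = 4 · 4 + 0
gcd(772, 320) = 4.
Track Bezout coefficients alongside the remainders: start with r₀ = 772 = a·1 + b·0 (s = 1, t = 0) and r₁ = 320 = a·0 + b·1 (s = 0, t = 1); each new remainder r_{k+1} = r_{k-1} − q_k·r_k inherits s_{k+1} = s_{k-1} − q_k·s_k, t_{k+1} = t_{k-1} − q_k·t_k, so r_k = a·s_k + b·t_k at every step:
  q = 2: r = 132, s = 1 − 2·0 = 1, t = 0 − 2·1 = -2  (check: 772·1 + 320·(-2) = 132)
  q = 2: r = 56, s = 0 − 2·1 = -2, t = 1 − 2·(-2) = 5  (check: 772·(-2) + 320·5 = 56)
  q = 2: r = 20, s = 1 − 2·(-2) = 5, t = -2 − 2·5 = -12  (check: 772·5 + 320·(-12) = 20)
  q = 2: r = 16, s = -2 − 2·5 = -12, t = 5 − 2·(-12) = 29  (check: 772·(-12) + 320·29 = 16)
  q = 1: r = 4, s = 5 − 1·(-12) = 17, t = -12 − 1·29 = -41  (check: 772·17 + 320·(-41) = 4)
The row with r = 4 (the gcd) gives the Bezout coefficients s = 17, t = -41.
Result: 772 · (17) + 320 · (-41) = 4.

gcd(772, 320) = 4; s = 17, t = -41 (check: 772·17 + 320·(-41) = 4).


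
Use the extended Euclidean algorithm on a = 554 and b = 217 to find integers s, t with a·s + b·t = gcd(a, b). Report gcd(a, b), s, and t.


Euclidean algorithm on (554, 217) — divide until remainder is 0:
  554 = 2 · 217 + 120
  217 = 1 · 120 + 97
  120 = 1 · 97 + 23
  97 = 4 · 23 + 5
  23 = 4 · 5 + 3
  5 = 1 · 3 + 2
  3 = 1 · 2 + 1
  2 = 2 · 1 + 0
gcd(554, 217) = 1.
Track Bezout coefficients alongside the remainders: start with r₀ = 554 = a·1 + b·0 (s = 1, t = 0) and r₁ = 217 = a·0 + b·1 (s = 0, t = 1); each new remainder r_{k+1} = r_{k-1} − q_k·r_k inherits s_{k+1} = s_{k-1} − q_k·s_k, t_{k+1} = t_{k-1} − q_k·t_k, so r_k = a·s_k + b·t_k at every step:
  q = 2: r = 120, s = 1 − 2·0 = 1, t = 0 − 2·1 = -2  (check: 554·1 + 217·(-2) = 120)
  q = 1: r = 97, s = 0 − 1·1 = -1, t = 1 − 1·(-2) = 3  (check: 554·(-1) + 217·3 = 97)
  q = 1: r = 23, s = 1 − 1·(-1) = 2, t = -2 − 1·3 = -5  (check: 554·2 + 217·(-5) = 23)
  q = 4: r = 5, s = -1 − 4·2 = -9, t = 3 − 4·(-5) = 23  (check: 554·(-9) + 217·23 = 5)
  q = 4: r = 3, s = 2 − 4·(-9) = 38, t = -5 − 4·23 = -97  (check: 554·38 + 217·(-97) = 3)
  q = 1: r = 2, s = -9 − 1·38 = -47, t = 23 − 1·(-97) = 120  (check: 554·(-47) + 217·120 = 2)
  q = 1: r = 1, s = 38 − 1·(-47) = 85, t = -97 − 1·120 = -217  (check: 554·85 + 217·(-217) = 1)
The row with r = 1 (the gcd) gives the Bezout coefficients s = 85, t = -217.
Result: 554 · (85) + 217 · (-217) = 1.

gcd(554, 217) = 1; s = 85, t = -217 (check: 554·85 + 217·(-217) = 1).


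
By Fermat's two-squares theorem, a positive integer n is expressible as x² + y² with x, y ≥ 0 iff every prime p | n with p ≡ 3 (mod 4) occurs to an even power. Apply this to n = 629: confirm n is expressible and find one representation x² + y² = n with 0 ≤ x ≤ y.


Step 1: Factor n = 629 = 17 · 37.
Step 2: Check the mod-4 condition on each prime factor: 17 ≡ 1 (mod 4), exponent 1; 37 ≡ 1 (mod 4), exponent 1.
All primes ≡ 3 (mod 4) appear to even exponent (or don't appear), so by the two-squares theorem n IS expressible as a sum of two squares.
Step 3: Build a representation. Here n = 17 · 37 is a product of primes ≡ 1 (mod 4). Each prime p ≡ 1 (mod 4) is itself a sum of two squares; find a² by testing p − a² for a perfect square:
  17: 17 − 1² = 16 = 4² ⇒ 17 = 1² + 4².
  37: 37 − 1² = 36 = 6² ⇒ 37 = 1² + 6².
  Combine using the Brahmagupta–Fibonacci identity (a² + b²)(c² + d²) = (ac − bd)² + (ad + bc)² = (ac + bd)² + (ad − bc)²:
  17 · 37 = 629: from (1² + 4²)(1² + 6²), take (1·1 − 4·6, 1·6 + 4·1) = (1 − 24, 6 + 4) = (-23, 10); dropping signs (only squares matter) gives (23, 10); check 23² + 10² = 529 + 100 = 629 ✓.
Step 4: Order so x ≤ y and verify: 10² + 23² = 100 + 529 = 629 = n. ✓

n = 629 = 10² + 23² (one valid representation with x ≤ y).


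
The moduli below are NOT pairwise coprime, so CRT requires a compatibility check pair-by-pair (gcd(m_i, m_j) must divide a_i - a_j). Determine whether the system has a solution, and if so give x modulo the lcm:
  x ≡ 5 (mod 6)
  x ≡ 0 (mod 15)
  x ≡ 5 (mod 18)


Moduli 6, 15, 18 are not pairwise coprime, so CRT works modulo lcm(m_i) when all pairwise compatibility conditions hold.
Pairwise compatibility: gcd(m_i, m_j) must divide a_i - a_j for every pair.
Merge one congruence at a time:
  Start: x ≡ 5 (mod 6).
  Combine with x ≡ 0 (mod 15): gcd(6, 15) = 3, and 0 - 5 = -5 is NOT divisible by 3.
    ⇒ system is inconsistent (no integer solution).

No solution (the system is inconsistent).


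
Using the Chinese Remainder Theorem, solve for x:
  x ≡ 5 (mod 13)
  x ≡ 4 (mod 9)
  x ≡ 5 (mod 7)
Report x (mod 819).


Moduli 13, 9, 7 are pairwise coprime; by CRT there is a unique solution modulo M = 13 · 9 · 7 = 819.
Solve pairwise, accumulating the modulus:
  Start with x ≡ 5 (mod 13).
  Combine with x ≡ 4 (mod 9): since gcd(13, 9) = 1, we get a unique residue mod 117.
    Write x = 5 + 13·t and substitute into x ≡ 4 (mod 9): 13·t ≡ 4 − 5 = -1 (mod 9).
    Reduce coefficients mod 9: 4·t ≡ 8 (mod 9).
    The inverse of 4 mod 9 is 7 (since 4·7 = 28 = 3·9 + 1), so t ≡ 7·8 = 56 ≡ 2 (mod 9).
    Then x = 5 + 13·2 = 31, valid modulo lcm(13, 9) = 117: x ≡ 31 (mod 117).
  Combine with x ≡ 5 (mod 7): since gcd(117, 7) = 1, we get a unique residue mod 819.
    Write x = 31 + 117·t and substitute into x ≡ 5 (mod 7): 117·t ≡ 5 − 31 = -26 (mod 7).
    Reduce coefficients mod 7: 5·t ≡ 2 (mod 7).
    The inverse of 5 mod 7 is 3 (since 5·3 = 15 = 2·7 + 1), so t ≡ 3·2 = 6 ≡ 6 (mod 7).
    Then x = 31 + 117·6 = 733, valid modulo lcm(117, 7) = 819: x ≡ 733 (mod 819).
Verify: 733 mod 13 = 5 ✓, 733 mod 9 = 4 ✓, 733 mod 7 = 5 ✓.

x ≡ 733 (mod 819).


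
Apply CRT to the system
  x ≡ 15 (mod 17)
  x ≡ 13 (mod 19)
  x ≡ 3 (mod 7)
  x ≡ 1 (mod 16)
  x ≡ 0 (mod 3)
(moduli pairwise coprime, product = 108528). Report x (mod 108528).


Product of moduli M = 17 · 19 · 7 · 16 · 3 = 108528.
Merge one congruence at a time:
  Start: x ≡ 15 (mod 17).
  Combine with x ≡ 13 (mod 19); new modulus lcm = 323.
    Write x = 15 + 17·t and substitute into x ≡ 13 (mod 19): 17·t ≡ 13 − 15 = -2 (mod 19).
    Reduce coefficients mod 19: 17·t ≡ 17 (mod 19).
    The inverse of 17 mod 19 is 9 (since 17·9 = 153 = 8·19 + 1), so t ≡ 9·17 = 153 ≡ 1 (mod 19).
    Then x = 15 + 17·1 = 32, valid modulo lcm(17, 19) = 323: x ≡ 32 (mod 323).
  Combine with x ≡ 3 (mod 7); new modulus lcm = 2261.
    Write x = 32 + 323·t and substitute into x ≡ 3 (mod 7): 323·t ≡ 3 − 32 = -29 (mod 7).
    Reduce coefficients mod 7: 1·t ≡ 6 (mod 7).
    So t ≡ 6 (mod 7).
    Then x = 32 + 323·6 = 1970, valid modulo lcm(323, 7) = 2261: x ≡ 1970 (mod 2261).
  Combine with x ≡ 1 (mod 16); new modulus lcm = 36176.
    Write x = 1970 + 2261·t and substitute into x ≡ 1 (mod 16): 2261·t ≡ 1 − 1970 = -1969 (mod 16).
    Reduce coefficients mod 16: 5·t ≡ 15 (mod 16).
    The inverse of 5 mod 16 is 13 (since 5·13 = 65 = 4·16 + 1), so t ≡ 13·15 = 195 ≡ 3 (mod 16).
    Then x = 1970 + 2261·3 = 8753, valid modulo lcm(2261, 16) = 36176: x ≡ 8753 (mod 36176).
  Combine with x ≡ 0 (mod 3); new modulus lcm = 108528.
    Write x = 8753 + 36176·t and substitute into x ≡ 0 (mod 3): 36176·t ≡ 0 − 8753 = -8753 (mod 3).
    Reduce coefficients mod 3: 2·t ≡ 1 (mod 3).
    The inverse of 2 mod 3 is 2 (since 2·2 = 4 = 1·3 + 1), so t ≡ 2·1 = 2 ≡ 2 (mod 3).
    Then x = 8753 + 36176·2 = 81105, valid modulo lcm(36176, 3) = 108528: x ≡ 81105 (mod 108528).
Verify against each original: 81105 mod 17 = 15, 81105 mod 19 = 13, 81105 mod 7 = 3, 81105 mod 16 = 1, 81105 mod 3 = 0.

x ≡ 81105 (mod 108528).


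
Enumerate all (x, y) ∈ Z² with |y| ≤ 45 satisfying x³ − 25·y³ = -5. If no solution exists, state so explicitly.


The equation is x³ - 25y³ = -5. For fixed y, x³ = 25·y³ − 5, so a solution requires the RHS to be a perfect cube.
Strategy: iterate y from -45 to 45, compute RHS = 25·y³ − 5, and check whether it is a (positive or negative) perfect cube.
Check small values of y:
  y = 0: RHS = -5 is not a perfect cube.
  y = 1: RHS = 20 is not a perfect cube.
  y = -1: RHS = -30 is not a perfect cube.
  y = 2: RHS = 195 is not a perfect cube.
  y = -2: RHS = -205 is not a perfect cube.
  y = 3: RHS = 670 is not a perfect cube.
  y = -3: RHS = -680 is not a perfect cube.
Continuing the search up to |y| = 45 finds no solutions either.
No (x, y) in the scanned range satisfies the equation.

No integer solutions with |y| ≤ 45.


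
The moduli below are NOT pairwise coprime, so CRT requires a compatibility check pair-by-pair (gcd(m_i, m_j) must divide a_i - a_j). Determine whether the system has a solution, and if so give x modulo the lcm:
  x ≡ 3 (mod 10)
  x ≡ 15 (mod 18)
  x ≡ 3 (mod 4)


Moduli 10, 18, 4 are not pairwise coprime, so CRT works modulo lcm(m_i) when all pairwise compatibility conditions hold.
Pairwise compatibility: gcd(m_i, m_j) must divide a_i - a_j for every pair.
Merge one congruence at a time:
  Start: x ≡ 3 (mod 10).
  Combine with x ≡ 15 (mod 18): gcd(10, 18) = 2; 15 - 3 = 12, which IS divisible by 2, so compatible.
    Write x = 3 + 10·t and substitute into x ≡ 15 (mod 18): 10·t ≡ 15 − 3 = 12 (mod 18).
    Divide the congruence (and modulus) by g = 2: 5·t ≡ 6 (mod 9).
    The inverse of 5 mod 9 is 2 (since 5·2 = 10 = 1·9 + 1), so t ≡ 2·6 = 12 ≡ 3 (mod 9).
    Then x = 3 + 10·3 = 33, valid modulo lcm(10, 18) = 90: x ≡ 33 (mod 90).
  Combine with x ≡ 3 (mod 4): gcd(90, 4) = 2; 3 - 33 = -30, which IS divisible by 2, so compatible.
    Write x = 33 + 90·t and substitute into x ≡ 3 (mod 4): 90·t ≡ 3 − 33 = -30 (mod 4).
    Divide the congruence (and modulus) by g = 2: 45·t ≡ -15 (mod 2).
    Reduce coefficients mod 2: 1·t ≡ 1 (mod 2).
    So t ≡ 1 (mod 2).
    Then x = 33 + 90·1 = 123, valid modulo lcm(90, 4) = 180: x ≡ 123 (mod 180).
Verify: 123 mod 10 = 3, 123 mod 18 = 15, 123 mod 4 = 3.

x ≡ 123 (mod 180).


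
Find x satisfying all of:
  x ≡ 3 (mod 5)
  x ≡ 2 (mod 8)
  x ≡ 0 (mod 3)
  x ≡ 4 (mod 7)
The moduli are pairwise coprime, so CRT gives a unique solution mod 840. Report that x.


Product of moduli M = 5 · 8 · 3 · 7 = 840.
Merge one congruence at a time:
  Start: x ≡ 3 (mod 5).
  Combine with x ≡ 2 (mod 8); new modulus lcm = 40.
    Write x = 3 + 5·t and substitute into x ≡ 2 (mod 8): 5·t ≡ 2 − 3 = -1 (mod 8).
    Reduce coefficients mod 8: 5·t ≡ 7 (mod 8).
    The inverse of 5 mod 8 is 5 (since 5·5 = 25 = 3·8 + 1), so t ≡ 5·7 = 35 ≡ 3 (mod 8).
    Then x = 3 + 5·3 = 18, valid modulo lcm(5, 8) = 40: x ≡ 18 (mod 40).
  Combine with x ≡ 0 (mod 3); new modulus lcm = 120.
    Write x = 18 + 40·t and substitute into x ≡ 0 (mod 3): 40·t ≡ 0 − 18 = -18 (mod 3).
    Reduce coefficients mod 3: 1·t ≡ 0 (mod 3).
    So t ≡ 0 (mod 3).
    Then x = 18 + 40·0 = 18, valid modulo lcm(40, 3) = 120: x ≡ 18 (mod 120).
  Combine with x ≡ 4 (mod 7); new modulus lcm = 840.
    Write x = 18 + 120·t and substitute into x ≡ 4 (mod 7): 120·t ≡ 4 − 18 = -14 (mod 7).
    Reduce coefficients mod 7: 1·t ≡ 0 (mod 7).
    So t ≡ 0 (mod 7).
    Then x = 18 + 120·0 = 18, valid modulo lcm(120, 7) = 840: x ≡ 18 (mod 840).
Verify against each original: 18 mod 5 = 3, 18 mod 8 = 2, 18 mod 3 = 0, 18 mod 7 = 4.

x ≡ 18 (mod 840).


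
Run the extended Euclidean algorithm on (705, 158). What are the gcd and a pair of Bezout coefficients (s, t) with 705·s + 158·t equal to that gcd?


Euclidean algorithm on (705, 158) — divide until remainder is 0:
  705 = 4 · 158 + 73
  158 = 2 · 73 + 12
  73 = 6 · 12 + 1
  12 = 12 · 1 + 0
gcd(705, 158) = 1.
Track Bezout coefficients alongside the remainders: start with r₀ = 705 = a·1 + b·0 (s = 1, t = 0) and r₁ = 158 = a·0 + b·1 (s = 0, t = 1); each new remainder r_{k+1} = r_{k-1} − q_k·r_k inherits s_{k+1} = s_{k-1} − q_k·s_k, t_{k+1} = t_{k-1} − q_k·t_k, so r_k = a·s_k + b·t_k at every step:
  q = 4: r = 73, s = 1 − 4·0 = 1, t = 0 − 4·1 = -4  (check: 705·1 + 158·(-4) = 73)
  q = 2: r = 12, s = 0 − 2·1 = -2, t = 1 − 2·(-4) = 9  (check: 705·(-2) + 158·9 = 12)
  q = 6: r = 1, s = 1 − 6·(-2) = 13, t = -4 − 6·9 = -58  (check: 705·13 + 158·(-58) = 1)
The row with r = 1 (the gcd) gives the Bezout coefficients s = 13, t = -58.
Result: 705 · (13) + 158 · (-58) = 1.

gcd(705, 158) = 1; s = 13, t = -58 (check: 705·13 + 158·(-58) = 1).


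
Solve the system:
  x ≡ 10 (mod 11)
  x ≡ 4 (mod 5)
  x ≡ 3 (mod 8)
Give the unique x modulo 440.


Moduli 11, 5, 8 are pairwise coprime; by CRT there is a unique solution modulo M = 11 · 5 · 8 = 440.
Solve pairwise, accumulating the modulus:
  Start with x ≡ 10 (mod 11).
  Combine with x ≡ 4 (mod 5): since gcd(11, 5) = 1, we get a unique residue mod 55.
    Write x = 10 + 11·t and substitute into x ≡ 4 (mod 5): 11·t ≡ 4 − 10 = -6 (mod 5).
    Reduce coefficients mod 5: 1·t ≡ 4 (mod 5).
    So t ≡ 4 (mod 5).
    Then x = 10 + 11·4 = 54, valid modulo lcm(11, 5) = 55: x ≡ 54 (mod 55).
  Combine with x ≡ 3 (mod 8): since gcd(55, 8) = 1, we get a unique residue mod 440.
    Write x = 54 + 55·t and substitute into x ≡ 3 (mod 8): 55·t ≡ 3 − 54 = -51 (mod 8).
    Reduce coefficients mod 8: 7·t ≡ 5 (mod 8).
    The inverse of 7 mod 8 is 7 (since 7·7 = 49 = 6·8 + 1), so t ≡ 7·5 = 35 ≡ 3 (mod 8).
    Then x = 54 + 55·3 = 219, valid modulo lcm(55, 8) = 440: x ≡ 219 (mod 440).
Verify: 219 mod 11 = 10 ✓, 219 mod 5 = 4 ✓, 219 mod 8 = 3 ✓.

x ≡ 219 (mod 440).


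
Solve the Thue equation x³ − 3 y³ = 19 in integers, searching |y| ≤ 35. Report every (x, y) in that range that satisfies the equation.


The equation is x³ - 3y³ = 19. For fixed y, x³ = 3·y³ + 19, so a solution requires the RHS to be a perfect cube.
Strategy: iterate y from -35 to 35, compute RHS = 3·y³ + 19, and check whether it is a (positive or negative) perfect cube.
Check small values of y:
  y = 0: RHS = 19 is not a perfect cube.
  y = 1: RHS = 22 is not a perfect cube.
  y = -1: RHS = 16 is not a perfect cube.
  y = 2: RHS = 43 is not a perfect cube.
  y = -2: RHS = -5 is not a perfect cube.
  y = 3: RHS = 100 is not a perfect cube.
  y = -3: RHS = -62 is not a perfect cube.
Continuing the search up to |y| = 35 finds no solutions either.
No (x, y) in the scanned range satisfies the equation.

No integer solutions with |y| ≤ 35.


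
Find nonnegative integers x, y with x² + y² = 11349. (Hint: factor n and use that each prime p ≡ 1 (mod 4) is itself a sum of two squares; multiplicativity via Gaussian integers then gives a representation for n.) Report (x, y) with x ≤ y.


Step 1: Factor n = 11349 = 3^2 · 13 · 97.
Step 2: Check the mod-4 condition on each prime factor: 3 ≡ 3 (mod 4), exponent 2 (must be even); 13 ≡ 1 (mod 4), exponent 1; 97 ≡ 1 (mod 4), exponent 1.
All primes ≡ 3 (mod 4) appear to even exponent (or don't appear), so by the two-squares theorem n IS expressible as a sum of two squares.
Step 3: Build a representation. Group n = k² · m with k = 3 and m = 13 · 97 = 1261 (a product of primes ≡ 1 (mod 4)); a representation of m scales to one of n via (k·x)² + (k·y)² = k²(x² + y²). Each prime p ≡ 1 (mod 4) is itself a sum of two squares; find a² by testing p − a² for a perfect square:
  13: 13 − 1² = 12, 13 − 2² = 9 = 3² ⇒ 13 = 2² + 3².
  97: 97 − 1² = 96, 97 − 2² = 93, 97 − 3² = 88, 97 − 4² = 81 = 9² ⇒ 97 = 4² + 9².
  Combine using the Brahmagupta–Fibonacci identity (a² + b²)(c² + d²) = (ac − bd)² + (ad + bc)² = (ac + bd)² + (ad − bc)²:
  13 · 97 = 1261: from (2² + 3²)(4² + 9²), take (2·4 − 3·9, 2·9 + 3·4) = (8 − 27, 18 + 12) = (-19, 30); dropping signs (only squares matter) gives (19, 30); check 19² + 30² = 361 + 900 = 1261 ✓.
  Scale by k = 3: (3·19, 3·30) = (57, 90).
Step 4: Order so x ≤ y and verify: 57² + 90² = 3249 + 8100 = 11349 = n. ✓

n = 11349 = 57² + 90² (one valid representation with x ≤ y).
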